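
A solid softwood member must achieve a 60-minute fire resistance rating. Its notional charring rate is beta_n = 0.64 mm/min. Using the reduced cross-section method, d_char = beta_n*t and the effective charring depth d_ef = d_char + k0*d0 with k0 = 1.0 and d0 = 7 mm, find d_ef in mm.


d_char = 0.64 * 60 = 38.4 mm
d_ef = 38.4 + 1.0*7 = 45.4 mm

45.4 mm


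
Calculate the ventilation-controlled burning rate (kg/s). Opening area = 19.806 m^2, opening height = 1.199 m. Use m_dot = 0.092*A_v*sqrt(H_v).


sqrt(H_v) = 1.0950
m_dot = 0.092 * 19.806 * 1.0950 = 1.9952 kg/s

1.9952 kg/s


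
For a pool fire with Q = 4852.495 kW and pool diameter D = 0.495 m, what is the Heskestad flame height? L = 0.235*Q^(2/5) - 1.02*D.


Q^(2/5) = 29.812
0.235 * Q^(2/5) = 7.0057
1.02 * D = 0.50490
L = 6.5008 m

6.5008 m


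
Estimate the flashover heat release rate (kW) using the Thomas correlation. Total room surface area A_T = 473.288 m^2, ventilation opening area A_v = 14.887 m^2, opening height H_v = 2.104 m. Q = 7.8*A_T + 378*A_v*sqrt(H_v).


7.8*A_T = 3691.6
sqrt(H_v) = 1.4505
378*A_v*sqrt(H_v) = 8162.5
Q = 3691.6 + 8162.5 = 11854 kW

11854 kW


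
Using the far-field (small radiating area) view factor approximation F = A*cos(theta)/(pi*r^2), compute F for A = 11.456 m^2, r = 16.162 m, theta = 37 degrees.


cos(37 deg) = 0.79864
pi*r^2 = 820.62
F = 11.456 * 0.79864 / 820.62 = 0.011149

0.011149


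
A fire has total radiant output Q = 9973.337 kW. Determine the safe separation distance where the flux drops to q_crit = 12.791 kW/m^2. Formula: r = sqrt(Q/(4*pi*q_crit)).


4*pi*q_crit = 160.74
Q/(4*pi*q_crit) = 62.048
r = sqrt(62.048) = 7.8770 m

7.8770 m


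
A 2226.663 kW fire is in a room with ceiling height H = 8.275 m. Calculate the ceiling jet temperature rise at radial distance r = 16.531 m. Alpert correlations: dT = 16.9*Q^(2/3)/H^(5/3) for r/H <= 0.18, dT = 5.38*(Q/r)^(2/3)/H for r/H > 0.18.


r/H = 16.531 / 8.275 = 1.9977
r/H > 0.18, so dT = 5.38*(Q/r)^(2/3)/H
Q/r = 134.70
(Q/r)^(2/3) = 26.277
dT = 5.38 * 26.277 / 8.275 = 17.084 K

17.084 K


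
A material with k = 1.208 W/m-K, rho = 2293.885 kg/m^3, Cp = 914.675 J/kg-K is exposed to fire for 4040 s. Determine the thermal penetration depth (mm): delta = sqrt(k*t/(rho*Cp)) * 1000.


alpha = 1.208 / (2293.885 * 914.675) = 5.7574e-07 m^2/s
alpha * t = 0.0023260
delta = sqrt(0.0023260) * 1000 = 48.229 mm

48.229 mm


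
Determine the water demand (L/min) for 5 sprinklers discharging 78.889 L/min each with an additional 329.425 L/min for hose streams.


Sprinkler demand = 5 * 78.889 = 394.445 L/min
Total = 394.445 + 329.425 = 723.87 L/min

723.87 L/min


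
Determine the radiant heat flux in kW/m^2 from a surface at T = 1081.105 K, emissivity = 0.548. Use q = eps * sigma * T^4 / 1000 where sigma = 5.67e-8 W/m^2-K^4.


T^4 = 1.3661e+12
q = 0.548 * 5.67e-8 * 1.3661e+12 / 1000 = 42.446 kW/m^2

42.446 kW/m^2


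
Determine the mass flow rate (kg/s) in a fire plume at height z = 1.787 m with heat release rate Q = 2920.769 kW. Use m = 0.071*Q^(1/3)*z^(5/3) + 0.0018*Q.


Q^(1/3) = 14.294
z^(5/3) = 2.6315
First term = 0.071 * 14.294 * 2.6315 = 2.6707
Second term = 0.0018 * 2920.769 = 5.2574
m = 7.9281 kg/s

7.9281 kg/s


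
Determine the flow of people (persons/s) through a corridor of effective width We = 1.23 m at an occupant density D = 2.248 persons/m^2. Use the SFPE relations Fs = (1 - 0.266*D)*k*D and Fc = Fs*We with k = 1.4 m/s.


1 - 0.266*D = 1 - 0.266*2.248 = 0.40203
Fs = 0.40203 * 1.4 * 2.248 = 1.2653 persons/(s*m)
Fc = 1.2653 * 1.23 = 1.5563 persons/s

1.5563 persons/s


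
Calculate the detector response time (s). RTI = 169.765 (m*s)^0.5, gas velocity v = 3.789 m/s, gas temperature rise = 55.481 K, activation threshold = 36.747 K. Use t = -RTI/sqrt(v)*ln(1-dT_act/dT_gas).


dT_act/dT_gas = 0.66233
ln(1 - 0.66233) = -1.0857
t = -169.765 / sqrt(3.789) * -1.0857 = 94.688 s

94.688 s


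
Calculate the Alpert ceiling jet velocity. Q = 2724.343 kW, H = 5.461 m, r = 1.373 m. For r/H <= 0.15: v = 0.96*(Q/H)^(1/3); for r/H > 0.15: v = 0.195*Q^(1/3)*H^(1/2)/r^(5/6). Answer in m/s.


r/H = 1.373 / 5.461 = 0.25142
r/H > 0.15, so v = 0.195*Q^(1/3)*H^(1/2)/r^(5/6)
Q^(1/3) = 13.966
H^(1/2) = 2.3369
r^(5/6) = 1.3023
v = 0.195 * 13.966 * 2.3369 / 1.3023 = 4.8869 m/s

4.8869 m/s


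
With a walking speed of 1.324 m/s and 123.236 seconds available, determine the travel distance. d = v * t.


d = 1.324 * 123.236 = 163.16 m

163.16 m


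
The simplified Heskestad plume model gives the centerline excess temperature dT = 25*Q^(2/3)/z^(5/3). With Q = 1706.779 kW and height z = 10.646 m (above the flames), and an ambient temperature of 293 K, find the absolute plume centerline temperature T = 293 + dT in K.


Q^(2/3) = 142.82
z^(5/3) = 51.520
dT = 25 * 142.82 / 51.520 = 69.302 K
T = 293 + 69.302 = 362.30 K

362.30 K


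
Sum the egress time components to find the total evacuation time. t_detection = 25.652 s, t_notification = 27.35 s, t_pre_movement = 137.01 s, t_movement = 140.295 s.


Total = 25.652 + 27.35 + 137.01 + 140.295 = 330.307 s

330.307 s


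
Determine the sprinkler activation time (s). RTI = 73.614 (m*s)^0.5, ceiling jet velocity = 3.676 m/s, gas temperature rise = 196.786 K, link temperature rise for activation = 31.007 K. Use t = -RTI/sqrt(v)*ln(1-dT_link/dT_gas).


dT_link/dT_gas = 0.15757
ln(1 - 0.15757) = -0.17146
t = -73.614 / sqrt(3.676) * -0.17146 = 6.5832 s

6.5832 s


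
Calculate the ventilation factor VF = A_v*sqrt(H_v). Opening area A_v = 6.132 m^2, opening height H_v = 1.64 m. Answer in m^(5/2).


sqrt(H_v) = 1.2806
VF = 6.132 * 1.2806 = 7.8528 m^(5/2)

7.8528 m^(5/2)


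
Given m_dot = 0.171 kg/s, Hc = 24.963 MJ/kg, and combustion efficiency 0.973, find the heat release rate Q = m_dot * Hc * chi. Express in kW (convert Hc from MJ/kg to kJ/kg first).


Hc = 24.963 MJ/kg = 24.963 * 1000 kJ/kg = 24963 kJ/kg
Q = 0.171 kg/s * 24963 kJ/kg * 0.973 = 4153.4 kW

4153.4 kW


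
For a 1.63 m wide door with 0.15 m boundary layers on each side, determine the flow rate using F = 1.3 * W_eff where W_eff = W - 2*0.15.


W_eff = 1.63 - 0.30 = 1.33 m
F = 1.3 * 1.33 = 1.729 persons/s

1.729 persons/s


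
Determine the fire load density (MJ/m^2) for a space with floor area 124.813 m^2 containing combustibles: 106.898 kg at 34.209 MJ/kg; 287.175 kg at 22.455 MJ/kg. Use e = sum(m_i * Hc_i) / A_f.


Total energy = 106.898*34.209 + 287.175*22.455
= 3656.874 + 6448.515
= 10105.39 MJ
e = 10105.39 / 124.813 = 80.964 MJ/m^2

80.964 MJ/m^2


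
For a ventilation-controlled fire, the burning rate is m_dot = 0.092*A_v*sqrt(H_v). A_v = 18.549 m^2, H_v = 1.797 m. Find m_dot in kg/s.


sqrt(H_v) = 1.3405
m_dot = 0.092 * 18.549 * 1.3405 = 2.2876 kg/s

2.2876 kg/s


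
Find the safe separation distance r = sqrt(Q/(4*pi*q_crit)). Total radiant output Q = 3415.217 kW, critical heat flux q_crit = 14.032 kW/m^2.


4*pi*q_crit = 176.33
Q/(4*pi*q_crit) = 19.368
r = sqrt(19.368) = 4.4009 m

4.4009 m


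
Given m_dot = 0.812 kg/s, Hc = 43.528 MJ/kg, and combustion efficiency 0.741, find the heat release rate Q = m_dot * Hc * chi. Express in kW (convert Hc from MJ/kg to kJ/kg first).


Hc = 43.528 MJ/kg = 43.528 * 1000 kJ/kg = 43528 kJ/kg
Q = 0.812 kg/s * 43528 kJ/kg * 0.741 = 26190 kW

26190 kW


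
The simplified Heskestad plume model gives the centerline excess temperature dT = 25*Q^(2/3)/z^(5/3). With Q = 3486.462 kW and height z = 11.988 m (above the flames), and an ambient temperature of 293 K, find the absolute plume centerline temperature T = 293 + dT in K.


Q^(2/3) = 229.93
z^(5/3) = 62.793
dT = 25 * 229.93 / 62.793 = 91.542 K
T = 293 + 91.542 = 384.54 K

384.54 K


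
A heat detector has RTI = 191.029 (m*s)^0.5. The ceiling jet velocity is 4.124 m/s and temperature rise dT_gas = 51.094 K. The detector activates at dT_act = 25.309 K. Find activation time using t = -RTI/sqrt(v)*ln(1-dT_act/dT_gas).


dT_act/dT_gas = 0.49534
ln(1 - 0.49534) = -0.68387
t = -191.029 / sqrt(4.124) * -0.68387 = 64.330 s

64.330 s


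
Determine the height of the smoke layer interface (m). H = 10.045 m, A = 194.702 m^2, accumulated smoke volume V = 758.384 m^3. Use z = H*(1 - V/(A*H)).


V/(A*H) = 0.38777
1 - 0.38777 = 0.61223
z = 10.045 * 0.61223 = 6.1499 m

6.1499 m


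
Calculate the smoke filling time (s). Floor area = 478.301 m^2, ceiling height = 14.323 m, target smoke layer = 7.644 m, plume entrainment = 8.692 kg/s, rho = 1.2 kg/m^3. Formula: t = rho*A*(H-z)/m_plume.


H - z = 6.679 m
t = 1.2 * 478.301 * 6.679 / 8.692 = 441.04 s

441.04 s


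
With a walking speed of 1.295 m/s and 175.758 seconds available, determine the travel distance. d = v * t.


d = 1.295 * 175.758 = 227.61 m

227.61 m


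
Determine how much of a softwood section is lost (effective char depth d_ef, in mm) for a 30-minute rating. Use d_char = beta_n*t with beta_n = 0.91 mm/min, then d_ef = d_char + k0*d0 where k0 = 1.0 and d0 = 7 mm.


d_char = 0.91 * 30 = 27.3 mm
d_ef = 27.3 + 1.0*7 = 34.3 mm

34.3 mm


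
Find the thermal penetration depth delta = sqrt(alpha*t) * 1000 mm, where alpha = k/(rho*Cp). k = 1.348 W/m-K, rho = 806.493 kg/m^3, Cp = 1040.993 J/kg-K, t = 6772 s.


alpha = 1.348 / (806.493 * 1040.993) = 1.6056e-06 m^2/s
alpha * t = 0.010873
delta = sqrt(0.010873) * 1000 = 104.27 mm

104.27 mm


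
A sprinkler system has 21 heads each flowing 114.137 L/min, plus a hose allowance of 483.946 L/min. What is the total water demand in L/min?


Sprinkler demand = 21 * 114.137 = 2396.877 L/min
Total = 2396.877 + 483.946 = 2880.823 L/min

2880.823 L/min


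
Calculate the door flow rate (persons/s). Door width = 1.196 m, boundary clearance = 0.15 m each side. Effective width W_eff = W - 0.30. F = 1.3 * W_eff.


W_eff = 1.196 - 0.30 = 0.896 m
F = 1.3 * 0.896 = 1.1648 persons/s

1.1648 persons/s


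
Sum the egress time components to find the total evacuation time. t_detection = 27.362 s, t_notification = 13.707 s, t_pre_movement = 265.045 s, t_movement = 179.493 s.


Total = 27.362 + 13.707 + 265.045 + 179.493 = 485.607 s

485.607 s


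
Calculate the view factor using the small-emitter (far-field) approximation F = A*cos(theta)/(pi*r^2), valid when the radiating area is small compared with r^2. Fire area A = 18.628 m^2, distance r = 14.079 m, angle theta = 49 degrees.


cos(49 deg) = 0.65606
pi*r^2 = 622.72
F = 18.628 * 0.65606 / 622.72 = 0.019625

0.019625


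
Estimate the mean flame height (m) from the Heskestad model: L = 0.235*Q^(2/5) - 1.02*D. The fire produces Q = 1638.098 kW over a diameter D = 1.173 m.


Q^(2/5) = 19.308
0.235 * Q^(2/5) = 4.5374
1.02 * D = 1.1965
L = 3.3409 m

3.3409 m


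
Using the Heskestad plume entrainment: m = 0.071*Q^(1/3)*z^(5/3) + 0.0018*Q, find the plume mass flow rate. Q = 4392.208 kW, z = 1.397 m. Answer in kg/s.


Q^(1/3) = 16.377
z^(5/3) = 1.7458
First term = 0.071 * 16.377 * 1.7458 = 2.0299
Second term = 0.0018 * 4392.208 = 7.9060
m = 9.9359 kg/s

9.9359 kg/s


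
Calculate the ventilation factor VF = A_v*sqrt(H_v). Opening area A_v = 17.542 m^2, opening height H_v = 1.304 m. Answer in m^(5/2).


sqrt(H_v) = 1.1419
VF = 17.542 * 1.1419 = 20.032 m^(5/2)

20.032 m^(5/2)


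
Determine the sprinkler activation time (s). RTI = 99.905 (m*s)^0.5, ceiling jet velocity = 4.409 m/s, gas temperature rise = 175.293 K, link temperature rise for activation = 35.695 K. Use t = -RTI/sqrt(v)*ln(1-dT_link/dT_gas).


dT_link/dT_gas = 0.20363
ln(1 - 0.20363) = -0.22769
t = -99.905 / sqrt(4.409) * -0.22769 = 10.833 s

10.833 s


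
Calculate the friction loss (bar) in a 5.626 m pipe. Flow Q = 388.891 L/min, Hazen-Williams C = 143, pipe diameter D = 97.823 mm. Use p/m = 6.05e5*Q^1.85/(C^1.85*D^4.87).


Q^1.85 = 61827
C^1.85 = 9713.4
D^4.87 = 4.9368e+09
p/m = 0.00078004 bar/m
p_total = 0.00078004 * 5.626 = 0.0043885 bar

0.0043885 bar


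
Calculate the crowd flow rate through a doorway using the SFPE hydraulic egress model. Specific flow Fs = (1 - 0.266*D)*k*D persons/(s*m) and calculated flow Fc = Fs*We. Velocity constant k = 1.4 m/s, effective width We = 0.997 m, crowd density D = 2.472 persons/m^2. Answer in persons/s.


1 - 0.266*D = 1 - 0.266*2.472 = 0.34245
Fs = 0.34245 * 1.4 * 2.472 = 1.1851 persons/(s*m)
Fc = 1.1851 * 0.997 = 1.1816 persons/s

1.1816 persons/s


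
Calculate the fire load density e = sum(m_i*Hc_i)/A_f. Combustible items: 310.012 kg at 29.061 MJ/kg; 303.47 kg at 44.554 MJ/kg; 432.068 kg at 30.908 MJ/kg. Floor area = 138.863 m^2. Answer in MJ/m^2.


Total energy = 310.012*29.061 + 303.47*44.554 + 432.068*30.908
= 9009.259 + 13520.80 + 13354.36
= 35884.42 MJ
e = 35884.42 / 138.863 = 258.42 MJ/m^2

258.42 MJ/m^2


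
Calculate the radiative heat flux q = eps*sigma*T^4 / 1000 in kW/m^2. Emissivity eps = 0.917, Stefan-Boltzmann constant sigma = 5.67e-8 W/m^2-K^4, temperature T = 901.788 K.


T^4 = 6.6133e+11
q = 0.917 * 5.67e-8 * 6.6133e+11 / 1000 = 34.385 kW/m^2

34.385 kW/m^2


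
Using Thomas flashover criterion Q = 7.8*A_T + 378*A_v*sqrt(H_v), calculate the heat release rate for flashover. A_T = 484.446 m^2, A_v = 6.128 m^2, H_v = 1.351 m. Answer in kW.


7.8*A_T = 3778.7
sqrt(H_v) = 1.1623
378*A_v*sqrt(H_v) = 2692.4
Q = 3778.7 + 2692.4 = 6471.1 kW

6471.1 kW


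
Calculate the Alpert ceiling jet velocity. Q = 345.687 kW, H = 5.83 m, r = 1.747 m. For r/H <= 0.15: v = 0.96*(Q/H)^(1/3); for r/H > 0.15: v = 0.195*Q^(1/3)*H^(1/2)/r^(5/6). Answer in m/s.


r/H = 1.747 / 5.83 = 0.29966
r/H > 0.15, so v = 0.195*Q^(1/3)*H^(1/2)/r^(5/6)
Q^(1/3) = 7.0182
H^(1/2) = 2.4145
r^(5/6) = 1.5919
v = 0.195 * 7.0182 * 2.4145 / 1.5919 = 2.0758 m/s

2.0758 m/s


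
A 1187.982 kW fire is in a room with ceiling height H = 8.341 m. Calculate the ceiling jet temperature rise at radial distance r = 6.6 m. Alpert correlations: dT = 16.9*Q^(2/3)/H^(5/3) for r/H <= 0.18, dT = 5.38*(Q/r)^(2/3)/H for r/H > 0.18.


r/H = 6.6 / 8.341 = 0.79127
r/H > 0.18, so dT = 5.38*(Q/r)^(2/3)/H
Q/r = 180.00
(Q/r)^(2/3) = 31.879
dT = 5.38 * 31.879 / 8.341 = 20.562 K

20.562 K


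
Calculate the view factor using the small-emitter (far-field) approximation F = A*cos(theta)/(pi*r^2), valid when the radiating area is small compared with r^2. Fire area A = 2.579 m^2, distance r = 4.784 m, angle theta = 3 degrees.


cos(3 deg) = 0.99863
pi*r^2 = 71.901
F = 2.579 * 0.99863 / 71.901 = 0.035820

0.035820


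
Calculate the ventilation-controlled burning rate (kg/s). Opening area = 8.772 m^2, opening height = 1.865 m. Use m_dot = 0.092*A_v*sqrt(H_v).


sqrt(H_v) = 1.3657
m_dot = 0.092 * 8.772 * 1.3657 = 1.1021 kg/s

1.1021 kg/s


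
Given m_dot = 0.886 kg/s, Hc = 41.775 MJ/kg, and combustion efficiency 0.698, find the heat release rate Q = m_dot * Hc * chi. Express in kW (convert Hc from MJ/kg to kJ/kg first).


Hc = 41.775 MJ/kg = 41.775 * 1000 kJ/kg = 41775 kJ/kg
Q = 0.886 kg/s * 41775 kJ/kg * 0.698 = 25835 kW

25835 kW


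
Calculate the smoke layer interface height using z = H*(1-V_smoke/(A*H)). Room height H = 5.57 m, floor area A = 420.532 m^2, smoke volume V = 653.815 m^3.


V/(A*H) = 0.27913
1 - 0.27913 = 0.72087
z = 5.57 * 0.72087 = 4.0153 m

4.0153 m


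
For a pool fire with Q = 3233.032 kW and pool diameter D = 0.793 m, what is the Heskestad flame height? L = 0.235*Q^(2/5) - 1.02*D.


Q^(2/5) = 25.342
0.235 * Q^(2/5) = 5.9554
1.02 * D = 0.80886
L = 5.1466 m

5.1466 m


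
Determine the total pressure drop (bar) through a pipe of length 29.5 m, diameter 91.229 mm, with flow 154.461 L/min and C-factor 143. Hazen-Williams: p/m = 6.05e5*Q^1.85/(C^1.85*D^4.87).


Q^1.85 = 11202
C^1.85 = 9713.4
D^4.87 = 3.5144e+09
p/m = 0.00019854 bar/m
p_total = 0.00019854 * 29.5 = 0.0058570 bar

0.0058570 bar


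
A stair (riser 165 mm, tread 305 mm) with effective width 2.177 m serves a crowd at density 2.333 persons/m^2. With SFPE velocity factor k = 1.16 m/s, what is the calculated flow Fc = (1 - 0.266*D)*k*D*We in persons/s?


1 - 0.266*D = 1 - 0.266*2.333 = 0.37942
Fs = 0.37942 * 1.16 * 2.333 = 1.0268 persons/(s*m)
Fc = 1.0268 * 2.177 = 2.2354 persons/s

2.2354 persons/s


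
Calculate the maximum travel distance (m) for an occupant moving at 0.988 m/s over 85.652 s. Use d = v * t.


d = 0.988 * 85.652 = 84.624 m

84.624 m


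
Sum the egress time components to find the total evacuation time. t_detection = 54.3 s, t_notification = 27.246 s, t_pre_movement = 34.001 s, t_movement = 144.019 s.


Total = 54.3 + 27.246 + 34.001 + 144.019 = 259.566 s

259.566 s


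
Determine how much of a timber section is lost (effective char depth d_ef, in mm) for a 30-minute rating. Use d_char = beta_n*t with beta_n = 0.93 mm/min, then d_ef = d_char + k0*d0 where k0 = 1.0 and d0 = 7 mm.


d_char = 0.93 * 30 = 27.9 mm
d_ef = 27.9 + 1.0*7 = 34.9 mm

34.9 mm


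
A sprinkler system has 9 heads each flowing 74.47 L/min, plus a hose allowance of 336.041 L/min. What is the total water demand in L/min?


Sprinkler demand = 9 * 74.47 = 670.23 L/min
Total = 670.23 + 336.041 = 1006.271 L/min

1006.271 L/min


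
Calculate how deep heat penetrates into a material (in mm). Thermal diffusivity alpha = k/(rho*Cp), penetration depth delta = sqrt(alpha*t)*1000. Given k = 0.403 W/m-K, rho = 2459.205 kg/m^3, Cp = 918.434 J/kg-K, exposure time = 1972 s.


alpha = 0.403 / (2459.205 * 918.434) = 1.7843e-07 m^2/s
alpha * t = 0.00035186
delta = sqrt(0.00035186) * 1000 = 18.758 mm

18.758 mm


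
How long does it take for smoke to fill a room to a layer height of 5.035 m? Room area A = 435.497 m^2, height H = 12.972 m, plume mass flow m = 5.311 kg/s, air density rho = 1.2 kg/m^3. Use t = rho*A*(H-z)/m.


H - z = 7.937 m
t = 1.2 * 435.497 * 7.937 / 5.311 = 780.99 s

780.99 s


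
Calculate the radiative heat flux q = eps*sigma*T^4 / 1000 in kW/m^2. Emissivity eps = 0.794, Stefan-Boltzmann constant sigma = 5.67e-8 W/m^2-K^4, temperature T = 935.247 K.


T^4 = 7.6508e+11
q = 0.794 * 5.67e-8 * 7.6508e+11 / 1000 = 34.444 kW/m^2

34.444 kW/m^2


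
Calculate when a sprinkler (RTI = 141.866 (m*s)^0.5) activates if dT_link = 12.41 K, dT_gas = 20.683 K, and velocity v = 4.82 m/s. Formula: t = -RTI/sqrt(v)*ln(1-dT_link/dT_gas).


dT_link/dT_gas = 0.60001
ln(1 - 0.60001) = -0.91631
t = -141.866 / sqrt(4.82) * -0.91631 = 59.211 s

59.211 s


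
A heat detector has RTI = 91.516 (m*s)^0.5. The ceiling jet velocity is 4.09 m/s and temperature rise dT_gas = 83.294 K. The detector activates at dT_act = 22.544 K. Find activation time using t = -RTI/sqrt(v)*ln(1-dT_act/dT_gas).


dT_act/dT_gas = 0.27066
ln(1 - 0.27066) = -0.31561
t = -91.516 / sqrt(4.09) * -0.31561 = 14.282 s

14.282 s


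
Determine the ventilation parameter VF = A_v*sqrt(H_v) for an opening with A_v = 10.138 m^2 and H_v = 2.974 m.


sqrt(H_v) = 1.7245
VF = 10.138 * 1.7245 = 17.483 m^(5/2)

17.483 m^(5/2)


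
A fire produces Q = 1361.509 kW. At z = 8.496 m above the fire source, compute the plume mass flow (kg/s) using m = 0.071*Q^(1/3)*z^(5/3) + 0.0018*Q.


Q^(1/3) = 11.083
z^(5/3) = 35.375
First term = 0.071 * 11.083 * 35.375 = 27.837
Second term = 0.0018 * 1361.509 = 2.4507
m = 30.288 kg/s

30.288 kg/s


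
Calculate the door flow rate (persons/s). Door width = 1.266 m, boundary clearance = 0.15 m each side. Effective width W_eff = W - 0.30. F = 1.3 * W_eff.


W_eff = 1.266 - 0.30 = 0.966 m
F = 1.3 * 0.966 = 1.2558 persons/s

1.2558 persons/s


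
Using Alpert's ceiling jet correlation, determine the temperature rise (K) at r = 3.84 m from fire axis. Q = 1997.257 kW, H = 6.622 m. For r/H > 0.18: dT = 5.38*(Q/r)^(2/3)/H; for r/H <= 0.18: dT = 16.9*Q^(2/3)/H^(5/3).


r/H = 3.84 / 6.622 = 0.57989
r/H > 0.18, so dT = 5.38*(Q/r)^(2/3)/H
Q/r = 520.12
(Q/r)^(2/3) = 64.675
dT = 5.38 * 64.675 / 6.622 = 52.545 K

52.545 K


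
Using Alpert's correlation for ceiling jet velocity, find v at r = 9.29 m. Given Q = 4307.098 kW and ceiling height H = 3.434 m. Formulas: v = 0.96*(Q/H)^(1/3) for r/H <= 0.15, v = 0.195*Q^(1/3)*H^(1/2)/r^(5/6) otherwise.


r/H = 9.29 / 3.434 = 2.7053
r/H > 0.15, so v = 0.195*Q^(1/3)*H^(1/2)/r^(5/6)
Q^(1/3) = 16.270
H^(1/2) = 1.8531
r^(5/6) = 6.4074
v = 0.195 * 16.270 * 1.8531 / 6.4074 = 0.91759 m/s

0.91759 m/s


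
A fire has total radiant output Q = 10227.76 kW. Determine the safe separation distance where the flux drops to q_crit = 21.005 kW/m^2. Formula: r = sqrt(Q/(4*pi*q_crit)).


4*pi*q_crit = 263.96
Q/(4*pi*q_crit) = 38.748
r = sqrt(38.748) = 6.2248 m

6.2248 m


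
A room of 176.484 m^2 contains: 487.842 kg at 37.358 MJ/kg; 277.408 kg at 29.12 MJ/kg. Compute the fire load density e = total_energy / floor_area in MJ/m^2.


Total energy = 487.842*37.358 + 277.408*29.12
= 18224.80 + 8078.121
= 26302.92 MJ
e = 26302.92 / 176.484 = 149.04 MJ/m^2

149.04 MJ/m^2


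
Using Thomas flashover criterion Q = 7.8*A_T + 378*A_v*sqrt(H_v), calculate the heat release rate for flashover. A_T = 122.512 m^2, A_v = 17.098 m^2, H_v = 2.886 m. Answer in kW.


7.8*A_T = 955.59
sqrt(H_v) = 1.6988
378*A_v*sqrt(H_v) = 10980
Q = 955.59 + 10980 = 11935 kW

11935 kW


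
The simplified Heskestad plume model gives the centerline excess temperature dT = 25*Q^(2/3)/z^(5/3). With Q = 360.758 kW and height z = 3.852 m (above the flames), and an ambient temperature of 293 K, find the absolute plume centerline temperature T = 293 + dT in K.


Q^(2/3) = 50.677
z^(5/3) = 9.4655
dT = 25 * 50.677 / 9.4655 = 133.85 K
T = 293 + 133.85 = 426.85 K

426.85 K


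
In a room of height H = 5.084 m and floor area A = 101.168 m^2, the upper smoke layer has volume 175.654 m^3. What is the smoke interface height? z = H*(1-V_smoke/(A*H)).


V/(A*H) = 0.34151
1 - 0.34151 = 0.65849
z = 5.084 * 0.65849 = 3.3477 m

3.3477 m


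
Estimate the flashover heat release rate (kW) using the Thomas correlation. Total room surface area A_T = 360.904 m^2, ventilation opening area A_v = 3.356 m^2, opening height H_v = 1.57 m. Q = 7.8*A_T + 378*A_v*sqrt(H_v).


7.8*A_T = 2815.1
sqrt(H_v) = 1.2530
378*A_v*sqrt(H_v) = 1589.5
Q = 2815.1 + 1589.5 = 4404.6 kW

4404.6 kW


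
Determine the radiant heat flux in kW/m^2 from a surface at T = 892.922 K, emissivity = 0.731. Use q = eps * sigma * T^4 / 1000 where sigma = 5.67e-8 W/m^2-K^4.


T^4 = 6.3570e+11
q = 0.731 * 5.67e-8 * 6.3570e+11 / 1000 = 26.348 kW/m^2

26.348 kW/m^2


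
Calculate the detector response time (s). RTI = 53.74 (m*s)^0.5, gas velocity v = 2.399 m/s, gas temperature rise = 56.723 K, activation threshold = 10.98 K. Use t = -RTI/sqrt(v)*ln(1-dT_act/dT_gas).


dT_act/dT_gas = 0.19357
ln(1 - 0.19357) = -0.21514
t = -53.74 / sqrt(2.399) * -0.21514 = 7.4646 s

7.4646 s


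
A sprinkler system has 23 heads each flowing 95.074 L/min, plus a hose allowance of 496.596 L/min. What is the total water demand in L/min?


Sprinkler demand = 23 * 95.074 = 2186.702 L/min
Total = 2186.702 + 496.596 = 2683.298 L/min

2683.298 L/min


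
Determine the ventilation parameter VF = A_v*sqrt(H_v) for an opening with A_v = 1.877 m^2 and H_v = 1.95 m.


sqrt(H_v) = 1.3964
VF = 1.877 * 1.3964 = 2.6211 m^(5/2)

2.6211 m^(5/2)


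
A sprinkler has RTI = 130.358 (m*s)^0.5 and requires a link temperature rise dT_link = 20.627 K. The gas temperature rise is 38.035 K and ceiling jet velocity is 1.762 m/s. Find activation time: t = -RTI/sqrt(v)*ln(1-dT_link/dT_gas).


dT_link/dT_gas = 0.54232
ln(1 - 0.54232) = -0.78158
t = -130.358 / sqrt(1.762) * -0.78158 = 76.755 s

76.755 s


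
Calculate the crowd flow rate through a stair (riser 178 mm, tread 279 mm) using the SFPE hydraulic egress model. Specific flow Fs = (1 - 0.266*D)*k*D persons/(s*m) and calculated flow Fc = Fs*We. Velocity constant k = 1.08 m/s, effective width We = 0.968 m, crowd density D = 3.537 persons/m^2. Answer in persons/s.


1 - 0.266*D = 1 - 0.266*3.537 = 0.059158
Fs = 0.059158 * 1.08 * 3.537 = 0.22598 persons/(s*m)
Fc = 0.22598 * 0.968 = 0.21875 persons/s

0.21875 persons/s


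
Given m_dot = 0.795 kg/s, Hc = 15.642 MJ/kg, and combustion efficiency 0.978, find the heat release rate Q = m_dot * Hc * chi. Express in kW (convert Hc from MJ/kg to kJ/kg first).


Hc = 15.642 MJ/kg = 15.642 * 1000 kJ/kg = 15642 kJ/kg
Q = 0.795 kg/s * 15642 kJ/kg * 0.978 = 12162 kW

12162 kW


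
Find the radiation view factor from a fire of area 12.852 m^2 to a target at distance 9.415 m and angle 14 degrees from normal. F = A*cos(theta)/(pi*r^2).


cos(14 deg) = 0.97030
pi*r^2 = 278.48
F = 12.852 * 0.97030 / 278.48 = 0.044780

0.044780


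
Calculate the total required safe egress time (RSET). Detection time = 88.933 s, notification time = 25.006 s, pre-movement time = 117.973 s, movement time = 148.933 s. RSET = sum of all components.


Total = 88.933 + 25.006 + 117.973 + 148.933 = 380.845 s

380.845 s


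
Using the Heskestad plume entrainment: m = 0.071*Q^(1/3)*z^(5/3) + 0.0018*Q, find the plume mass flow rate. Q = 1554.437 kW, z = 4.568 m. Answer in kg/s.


Q^(1/3) = 11.584
z^(5/3) = 12.576
First term = 0.071 * 11.584 * 12.576 = 10.343
Second term = 0.0018 * 1554.437 = 2.7980
m = 13.141 kg/s

13.141 kg/s


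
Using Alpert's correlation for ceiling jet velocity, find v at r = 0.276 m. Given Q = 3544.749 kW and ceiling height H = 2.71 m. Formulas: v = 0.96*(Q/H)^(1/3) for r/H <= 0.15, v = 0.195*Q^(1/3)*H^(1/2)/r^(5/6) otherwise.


r/H = 0.276 / 2.71 = 0.10185
r/H <= 0.15, so v = 0.96*(Q/H)^(1/3)
Q/H = 1308.0
(Q/H)^(1/3) = 10.936
v = 0.96 * 10.936 = 10.499 m/s

10.499 m/s


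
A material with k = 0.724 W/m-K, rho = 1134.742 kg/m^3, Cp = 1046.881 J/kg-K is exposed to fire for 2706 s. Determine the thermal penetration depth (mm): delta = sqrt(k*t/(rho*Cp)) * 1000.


alpha = 0.724 / (1134.742 * 1046.881) = 6.0946e-07 m^2/s
alpha * t = 0.0016492
delta = sqrt(0.0016492) * 1000 = 40.610 mm

40.610 mm


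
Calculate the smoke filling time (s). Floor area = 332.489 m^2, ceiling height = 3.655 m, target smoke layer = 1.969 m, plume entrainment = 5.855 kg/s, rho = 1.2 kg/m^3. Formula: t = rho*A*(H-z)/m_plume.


H - z = 1.686 m
t = 1.2 * 332.489 * 1.686 / 5.855 = 114.89 s

114.89 s


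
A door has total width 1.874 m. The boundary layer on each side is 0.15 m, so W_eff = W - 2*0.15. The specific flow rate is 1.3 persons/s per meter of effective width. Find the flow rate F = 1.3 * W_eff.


W_eff = 1.874 - 0.30 = 1.574 m
F = 1.3 * 1.574 = 2.0462 persons/s

2.0462 persons/s


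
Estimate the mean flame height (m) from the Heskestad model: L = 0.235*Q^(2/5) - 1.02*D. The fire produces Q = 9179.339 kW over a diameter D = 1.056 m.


Q^(2/5) = 38.470
0.235 * Q^(2/5) = 9.0405
1.02 * D = 1.0771
L = 7.9634 m

7.9634 m


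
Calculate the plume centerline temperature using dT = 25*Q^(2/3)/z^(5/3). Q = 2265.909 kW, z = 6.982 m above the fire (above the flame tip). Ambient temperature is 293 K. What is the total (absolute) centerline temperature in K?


Q^(2/3) = 172.52
z^(5/3) = 25.505
dT = 25 * 172.52 / 25.505 = 169.10 K
T = 293 + 169.10 = 462.10 K

462.10 K


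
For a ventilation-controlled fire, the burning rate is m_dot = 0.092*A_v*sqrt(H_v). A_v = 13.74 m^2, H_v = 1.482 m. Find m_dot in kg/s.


sqrt(H_v) = 1.2174
m_dot = 0.092 * 13.74 * 1.2174 = 1.5389 kg/s

1.5389 kg/s


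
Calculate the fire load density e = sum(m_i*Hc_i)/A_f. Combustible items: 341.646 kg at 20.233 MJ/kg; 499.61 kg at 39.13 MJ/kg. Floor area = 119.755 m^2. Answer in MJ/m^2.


Total energy = 341.646*20.233 + 499.61*39.13
= 6912.524 + 19549.74
= 26462.26 MJ
e = 26462.26 / 119.755 = 220.97 MJ/m^2

220.97 MJ/m^2


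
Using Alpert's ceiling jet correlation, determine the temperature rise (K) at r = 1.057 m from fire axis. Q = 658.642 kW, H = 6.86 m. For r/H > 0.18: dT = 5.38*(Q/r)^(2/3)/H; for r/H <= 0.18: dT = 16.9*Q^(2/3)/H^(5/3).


r/H = 1.057 / 6.86 = 0.15408
r/H <= 0.18, so dT = 16.9*Q^(2/3)/H^(5/3)
Q^(2/3) = 75.701
H^(5/3) = 24.767
dT = 16.9 * 75.701 / 24.767 = 51.655 K

51.655 K


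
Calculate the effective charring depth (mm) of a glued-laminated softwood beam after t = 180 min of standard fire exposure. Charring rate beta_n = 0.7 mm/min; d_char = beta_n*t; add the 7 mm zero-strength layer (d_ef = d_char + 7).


d_char = 0.7 * 180 = 126 mm
d_ef = 126 + 1.0*7 = 133 mm

133 mm


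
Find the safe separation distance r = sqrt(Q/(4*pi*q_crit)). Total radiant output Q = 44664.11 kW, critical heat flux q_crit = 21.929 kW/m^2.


4*pi*q_crit = 275.57
Q/(4*pi*q_crit) = 162.08
r = sqrt(162.08) = 12.731 m

12.731 m


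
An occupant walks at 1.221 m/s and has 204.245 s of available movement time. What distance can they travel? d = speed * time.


d = 1.221 * 204.245 = 249.38 m

249.38 m


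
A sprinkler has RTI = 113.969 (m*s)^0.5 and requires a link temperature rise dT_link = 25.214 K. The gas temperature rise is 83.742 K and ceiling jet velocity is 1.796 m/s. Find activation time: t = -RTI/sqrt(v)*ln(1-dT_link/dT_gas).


dT_link/dT_gas = 0.30109
ln(1 - 0.30109) = -0.35824
t = -113.969 / sqrt(1.796) * -0.35824 = 30.465 s

30.465 s


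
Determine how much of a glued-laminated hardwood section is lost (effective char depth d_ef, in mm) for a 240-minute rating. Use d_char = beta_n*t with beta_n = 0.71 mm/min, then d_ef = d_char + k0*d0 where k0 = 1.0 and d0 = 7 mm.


d_char = 0.71 * 240 = 170.4 mm
d_ef = 170.4 + 1.0*7 = 177.4 mm

177.4 mm


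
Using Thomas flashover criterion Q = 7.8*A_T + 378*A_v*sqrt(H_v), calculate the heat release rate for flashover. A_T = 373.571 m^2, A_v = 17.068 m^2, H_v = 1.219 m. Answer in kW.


7.8*A_T = 2913.9
sqrt(H_v) = 1.1041
378*A_v*sqrt(H_v) = 7123.2
Q = 2913.9 + 7123.2 = 10037 kW

10037 kW


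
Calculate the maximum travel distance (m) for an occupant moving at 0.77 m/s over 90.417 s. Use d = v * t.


d = 0.77 * 90.417 = 69.621 m

69.621 m


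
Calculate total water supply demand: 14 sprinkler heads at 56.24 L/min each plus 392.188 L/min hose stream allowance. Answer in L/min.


Sprinkler demand = 14 * 56.24 = 787.36 L/min
Total = 787.36 + 392.188 = 1179.548 L/min

1179.548 L/min


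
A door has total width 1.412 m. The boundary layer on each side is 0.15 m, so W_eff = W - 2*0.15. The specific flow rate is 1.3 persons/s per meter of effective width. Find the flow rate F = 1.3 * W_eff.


W_eff = 1.412 - 0.30 = 1.112 m
F = 1.3 * 1.112 = 1.4456 persons/s

1.4456 persons/s


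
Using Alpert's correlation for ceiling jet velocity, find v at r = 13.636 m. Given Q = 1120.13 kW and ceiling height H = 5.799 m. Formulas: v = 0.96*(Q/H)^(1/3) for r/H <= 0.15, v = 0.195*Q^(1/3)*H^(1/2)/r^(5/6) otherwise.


r/H = 13.636 / 5.799 = 2.3514
r/H > 0.15, so v = 0.195*Q^(1/3)*H^(1/2)/r^(5/6)
Q^(1/3) = 10.385
H^(1/2) = 2.4081
r^(5/6) = 8.8221
v = 0.195 * 10.385 * 2.4081 / 8.8221 = 0.55279 m/s

0.55279 m/s


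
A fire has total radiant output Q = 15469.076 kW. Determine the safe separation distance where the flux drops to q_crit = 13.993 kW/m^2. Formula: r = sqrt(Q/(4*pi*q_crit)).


4*pi*q_crit = 175.84
Q/(4*pi*q_crit) = 87.972
r = sqrt(87.972) = 9.3793 m

9.3793 m


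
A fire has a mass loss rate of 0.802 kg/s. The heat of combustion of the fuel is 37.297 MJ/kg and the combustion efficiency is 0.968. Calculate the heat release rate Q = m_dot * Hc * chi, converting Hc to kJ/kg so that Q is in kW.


Hc = 37.297 MJ/kg = 37.297 * 1000 kJ/kg = 37297 kJ/kg
Q = 0.802 kg/s * 37297 kJ/kg * 0.968 = 28955 kW

28955 kW


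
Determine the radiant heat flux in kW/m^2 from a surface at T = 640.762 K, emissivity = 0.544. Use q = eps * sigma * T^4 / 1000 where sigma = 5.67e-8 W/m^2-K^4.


T^4 = 1.6857e+11
q = 0.544 * 5.67e-8 * 1.6857e+11 / 1000 = 5.1996 kW/m^2

5.1996 kW/m^2


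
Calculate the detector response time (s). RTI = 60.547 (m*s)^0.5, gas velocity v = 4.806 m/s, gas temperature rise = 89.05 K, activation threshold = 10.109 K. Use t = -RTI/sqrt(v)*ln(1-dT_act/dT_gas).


dT_act/dT_gas = 0.11352
ln(1 - 0.11352) = -0.12050
t = -60.547 / sqrt(4.806) * -0.12050 = 3.3280 s

3.3280 s


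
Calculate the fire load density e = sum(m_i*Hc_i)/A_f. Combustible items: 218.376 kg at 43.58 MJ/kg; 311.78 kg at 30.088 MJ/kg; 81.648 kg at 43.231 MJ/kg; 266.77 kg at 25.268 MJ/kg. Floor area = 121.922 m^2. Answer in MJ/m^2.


Total energy = 218.376*43.58 + 311.78*30.088 + 81.648*43.231 + 266.77*25.268
= 9516.826 + 9380.837 + 3529.725 + 6740.744
= 29168.13 MJ
e = 29168.13 / 121.922 = 239.24 MJ/m^2

239.24 MJ/m^2


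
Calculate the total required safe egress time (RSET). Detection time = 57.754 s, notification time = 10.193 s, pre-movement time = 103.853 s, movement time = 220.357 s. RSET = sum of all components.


Total = 57.754 + 10.193 + 103.853 + 220.357 = 392.157 s

392.157 s


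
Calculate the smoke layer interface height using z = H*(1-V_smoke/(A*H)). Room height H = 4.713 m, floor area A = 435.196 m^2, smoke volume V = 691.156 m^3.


V/(A*H) = 0.33697
1 - 0.33697 = 0.66303
z = 4.713 * 0.66303 = 3.1249 m

3.1249 m


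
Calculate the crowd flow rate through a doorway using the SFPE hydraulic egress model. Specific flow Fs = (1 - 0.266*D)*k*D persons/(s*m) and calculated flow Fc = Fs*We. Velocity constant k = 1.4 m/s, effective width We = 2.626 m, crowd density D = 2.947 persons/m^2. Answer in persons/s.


1 - 0.266*D = 1 - 0.266*2.947 = 0.21610
Fs = 0.21610 * 1.4 * 2.947 = 0.89158 persons/(s*m)
Fc = 0.89158 * 2.626 = 2.3413 persons/s

2.3413 persons/s


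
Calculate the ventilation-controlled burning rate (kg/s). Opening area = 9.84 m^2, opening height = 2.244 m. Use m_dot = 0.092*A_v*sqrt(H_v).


sqrt(H_v) = 1.4980
m_dot = 0.092 * 9.84 * 1.4980 = 1.3561 kg/s

1.3561 kg/s


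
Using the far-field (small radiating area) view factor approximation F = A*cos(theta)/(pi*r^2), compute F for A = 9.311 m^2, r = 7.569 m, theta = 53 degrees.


cos(53 deg) = 0.60182
pi*r^2 = 179.98
F = 9.311 * 0.60182 / 179.98 = 0.031134

0.031134


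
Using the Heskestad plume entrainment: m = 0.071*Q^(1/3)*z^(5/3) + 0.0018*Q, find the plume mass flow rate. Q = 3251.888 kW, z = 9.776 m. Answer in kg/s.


Q^(1/3) = 14.815
z^(5/3) = 44.696
First term = 0.071 * 14.815 * 44.696 = 47.015
Second term = 0.0018 * 3251.888 = 5.8534
m = 52.869 kg/s

52.869 kg/s


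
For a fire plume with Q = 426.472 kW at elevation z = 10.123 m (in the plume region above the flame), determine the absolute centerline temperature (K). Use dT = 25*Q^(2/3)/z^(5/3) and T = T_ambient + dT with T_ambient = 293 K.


Q^(2/3) = 56.658
z^(5/3) = 47.371
dT = 25 * 56.658 / 47.371 = 29.901 K
T = 293 + 29.901 = 322.90 K

322.90 K


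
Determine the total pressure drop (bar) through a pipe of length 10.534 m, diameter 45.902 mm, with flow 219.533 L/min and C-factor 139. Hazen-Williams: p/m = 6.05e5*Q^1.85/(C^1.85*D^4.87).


Q^1.85 = 21467
C^1.85 = 9216.7
D^4.87 = 1.2391e+08
p/m = 0.011372 bar/m
p_total = 0.011372 * 10.534 = 0.11979 bar

0.11979 bar


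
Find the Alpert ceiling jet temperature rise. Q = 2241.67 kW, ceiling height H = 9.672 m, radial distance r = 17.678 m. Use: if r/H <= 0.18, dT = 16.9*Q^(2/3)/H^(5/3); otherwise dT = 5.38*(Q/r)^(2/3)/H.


r/H = 17.678 / 9.672 = 1.8278
r/H > 0.18, so dT = 5.38*(Q/r)^(2/3)/H
Q/r = 126.81
(Q/r)^(2/3) = 25.240
dT = 5.38 * 25.240 / 9.672 = 14.040 K

14.040 K


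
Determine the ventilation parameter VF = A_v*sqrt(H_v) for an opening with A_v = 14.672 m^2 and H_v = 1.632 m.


sqrt(H_v) = 1.2775
VF = 14.672 * 1.2775 = 18.743 m^(5/2)

18.743 m^(5/2)


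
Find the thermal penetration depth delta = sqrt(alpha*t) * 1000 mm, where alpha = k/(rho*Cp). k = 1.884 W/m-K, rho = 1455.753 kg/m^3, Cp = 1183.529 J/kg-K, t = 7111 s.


alpha = 1.884 / (1455.753 * 1183.529) = 1.0935e-06 m^2/s
alpha * t = 0.0077758
delta = sqrt(0.0077758) * 1000 = 88.180 mm

88.180 mm


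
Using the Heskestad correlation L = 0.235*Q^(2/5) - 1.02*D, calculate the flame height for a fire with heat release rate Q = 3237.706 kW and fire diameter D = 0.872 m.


Q^(2/5) = 25.357
0.235 * Q^(2/5) = 5.9589
1.02 * D = 0.88944
L = 5.0694 m

5.0694 m


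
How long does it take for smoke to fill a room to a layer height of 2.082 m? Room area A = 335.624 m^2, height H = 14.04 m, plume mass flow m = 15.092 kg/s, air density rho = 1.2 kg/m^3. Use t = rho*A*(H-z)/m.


H - z = 11.958 m
t = 1.2 * 335.624 * 11.958 / 15.092 = 319.11 s

319.11 s


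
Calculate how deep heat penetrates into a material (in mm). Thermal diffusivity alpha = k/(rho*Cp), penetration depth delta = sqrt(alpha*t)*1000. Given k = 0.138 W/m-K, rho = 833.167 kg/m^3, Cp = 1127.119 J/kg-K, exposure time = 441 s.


alpha = 0.138 / (833.167 * 1127.119) = 1.4695e-07 m^2/s
alpha * t = 6.4806e-05
delta = sqrt(6.4806e-05) * 1000 = 8.0502 mm

8.0502 mm


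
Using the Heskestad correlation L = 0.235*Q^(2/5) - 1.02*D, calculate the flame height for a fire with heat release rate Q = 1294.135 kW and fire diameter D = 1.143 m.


Q^(2/5) = 17.571
0.235 * Q^(2/5) = 4.1291
1.02 * D = 1.1659
L = 2.9633 m

2.9633 m


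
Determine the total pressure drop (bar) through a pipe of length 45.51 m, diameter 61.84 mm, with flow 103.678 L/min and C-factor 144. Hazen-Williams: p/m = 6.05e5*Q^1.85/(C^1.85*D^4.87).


Q^1.85 = 5358.2
C^1.85 = 9839.4
D^4.87 = 5.2903e+08
p/m = 0.00062276 bar/m
p_total = 0.00062276 * 45.51 = 0.028342 bar

0.028342 bar


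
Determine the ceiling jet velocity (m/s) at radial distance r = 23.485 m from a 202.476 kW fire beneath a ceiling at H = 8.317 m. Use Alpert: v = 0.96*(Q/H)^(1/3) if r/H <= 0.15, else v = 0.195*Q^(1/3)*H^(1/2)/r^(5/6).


r/H = 23.485 / 8.317 = 2.8237
r/H > 0.15, so v = 0.195*Q^(1/3)*H^(1/2)/r^(5/6)
Q^(1/3) = 5.8721
H^(1/2) = 2.8839
r^(5/6) = 13.878
v = 0.195 * 5.8721 * 2.8839 / 13.878 = 0.23795 m/s

0.23795 m/s


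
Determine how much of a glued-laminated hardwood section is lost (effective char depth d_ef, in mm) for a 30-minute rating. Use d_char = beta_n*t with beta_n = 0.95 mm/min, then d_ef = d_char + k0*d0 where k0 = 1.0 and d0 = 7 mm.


d_char = 0.95 * 30 = 28.5 mm
d_ef = 28.5 + 1.0*7 = 35.5 mm

35.5 mm


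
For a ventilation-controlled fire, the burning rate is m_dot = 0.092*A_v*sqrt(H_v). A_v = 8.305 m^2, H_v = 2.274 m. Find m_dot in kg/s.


sqrt(H_v) = 1.5080
m_dot = 0.092 * 8.305 * 1.5080 = 1.1522 kg/s

1.1522 kg/s


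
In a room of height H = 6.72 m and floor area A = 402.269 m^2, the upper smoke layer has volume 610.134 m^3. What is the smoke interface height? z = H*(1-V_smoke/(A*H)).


V/(A*H) = 0.22570
1 - 0.22570 = 0.77430
z = 6.72 * 0.77430 = 5.2033 m

5.2033 m


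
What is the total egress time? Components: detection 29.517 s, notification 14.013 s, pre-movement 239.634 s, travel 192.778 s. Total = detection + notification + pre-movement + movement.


Total = 29.517 + 14.013 + 239.634 + 192.778 = 475.942 s

475.942 s


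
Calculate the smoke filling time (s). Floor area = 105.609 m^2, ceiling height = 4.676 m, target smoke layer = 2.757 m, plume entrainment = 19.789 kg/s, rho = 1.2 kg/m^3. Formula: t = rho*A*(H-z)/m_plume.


H - z = 1.919 m
t = 1.2 * 105.609 * 1.919 / 19.789 = 12.289 s

12.289 s


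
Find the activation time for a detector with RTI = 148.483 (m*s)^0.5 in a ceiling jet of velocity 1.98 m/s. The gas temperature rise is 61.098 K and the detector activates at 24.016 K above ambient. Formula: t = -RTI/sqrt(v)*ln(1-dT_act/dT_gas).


dT_act/dT_gas = 0.39307
ln(1 - 0.39307) = -0.49935
t = -148.483 / sqrt(1.98) * -0.49935 = 52.692 s

52.692 s


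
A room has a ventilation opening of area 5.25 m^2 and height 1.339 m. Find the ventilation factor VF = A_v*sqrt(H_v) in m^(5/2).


sqrt(H_v) = 1.1572
VF = 5.25 * 1.1572 = 6.0750 m^(5/2)

6.0750 m^(5/2)


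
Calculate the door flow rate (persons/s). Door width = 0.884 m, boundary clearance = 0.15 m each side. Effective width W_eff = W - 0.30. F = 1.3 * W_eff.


W_eff = 0.884 - 0.30 = 0.584 m
F = 1.3 * 0.584 = 0.75920 persons/s

0.75920 persons/s
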